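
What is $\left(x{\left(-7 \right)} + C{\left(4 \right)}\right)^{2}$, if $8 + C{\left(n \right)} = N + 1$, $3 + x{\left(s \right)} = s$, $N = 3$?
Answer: $196$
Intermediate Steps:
$x{\left(s \right)} = -3 + s$
$C{\left(n \right)} = -4$ ($C{\left(n \right)} = -8 + \left(3 + 1\right) = -8 + 4 = -4$)
$\left(x{\left(-7 \right)} + C{\left(4 \right)}\right)^{2} = \left(\left(-3 - 7\right) - 4\right)^{2} = \left(-10 - 4\right)^{2} = \left(-14\right)^{2} = 196$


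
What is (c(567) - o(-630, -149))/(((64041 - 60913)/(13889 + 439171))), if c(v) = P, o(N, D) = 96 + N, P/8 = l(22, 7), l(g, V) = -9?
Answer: 26164215/391 ≈ 66916.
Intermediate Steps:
P = -72 (P = 8*(-9) = -72)
c(v) = -72
(c(567) - o(-630, -149))/(((64041 - 60913)/(13889 + 439171))) = (-72 - (96 - 630))/(((64041 - 60913)/(13889 + 439171))) = (-72 - 1*(-534))/((3128/453060)) = (-72 + 534)/((3128*(1/453060))) = 462/(782/113265) = 462*(113265/782) = 26164215/391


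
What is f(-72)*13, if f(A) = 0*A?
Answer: 0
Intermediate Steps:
f(A) = 0
f(-72)*13 = 0*13 = 0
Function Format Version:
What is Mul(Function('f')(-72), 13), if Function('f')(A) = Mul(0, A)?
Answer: 0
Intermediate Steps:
Function('f')(A) = 0
Mul(Function('f')(-72), 13) = Mul(0, 13) = 0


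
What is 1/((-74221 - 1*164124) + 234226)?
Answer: -1/4119 ≈ -0.00024278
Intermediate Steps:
1/((-74221 - 1*164124) + 234226) = 1/((-74221 - 164124) + 234226) = 1/(-238345 + 234226) = 1/(-4119) = -1/4119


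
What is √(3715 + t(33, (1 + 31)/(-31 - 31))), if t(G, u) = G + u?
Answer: 6*√100037/31 ≈ 61.217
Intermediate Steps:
√(3715 + t(33, (1 + 31)/(-31 - 31))) = √(3715 + (33 + (1 + 31)/(-31 - 31))) = √(3715 + (33 + 32/(-62))) = √(3715 + (33 + 32*(-1/62))) = √(3715 + (33 - 16/31)) = √(3715 + 1007/31) = √(116172/31) = 6*√100037/31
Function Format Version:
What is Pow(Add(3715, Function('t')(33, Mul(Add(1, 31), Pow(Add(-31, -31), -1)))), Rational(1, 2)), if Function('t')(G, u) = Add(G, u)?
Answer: Mul(Rational(6, 31), Pow(100037, Rational(1, 2))) ≈ 61.217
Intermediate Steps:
Pow(Add(3715, Function('t')(33, Mul(Add(1, 31), Pow(Add(-31, -31), -1)))), Rational(1, 2)) = Pow(Add(3715, Add(33, Mul(Add(1, 31), Pow(Add(-31, -31), -1)))), Rational(1, 2)) = Pow(Add(3715, Add(33, Mul(32, Pow(-62, -1)))), Rational(1, 2)) = Pow(Add(3715, Add(33, Mul(32, Rational(-1, 62)))), Rational(1, 2)) = Pow(Add(3715, Add(33, Rational(-16, 31))), Rational(1, 2)) = Pow(Add(3715, Rational(1007, 31)), Rational(1, 2)) = Pow(Rational(116172, 31), Rational(1, 2)) = Mul(Rational(6, 31), Pow(100037, Rational(1, 2)))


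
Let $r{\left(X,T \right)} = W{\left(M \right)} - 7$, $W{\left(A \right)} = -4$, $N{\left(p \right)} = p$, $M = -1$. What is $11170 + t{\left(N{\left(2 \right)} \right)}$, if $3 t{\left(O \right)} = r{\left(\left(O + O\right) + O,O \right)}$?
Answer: $\frac{33499}{3} \approx 11166.0$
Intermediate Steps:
$r{\left(X,T \right)} = -11$ ($r{\left(X,T \right)} = -4 - 7 = -11$)
$t{\left(O \right)} = - \frac{11}{3}$ ($t{\left(O \right)} = \frac{1}{3} \left(-11\right) = - \frac{11}{3}$)
$11170 + t{\left(N{\left(2 \right)} \right)} = 11170 - \frac{11}{3} = \frac{33499}{3}$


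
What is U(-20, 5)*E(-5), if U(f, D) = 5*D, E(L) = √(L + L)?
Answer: 25*I*√10 ≈ 79.057*I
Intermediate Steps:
E(L) = √2*√L (E(L) = √(2*L) = √2*√L)
U(-20, 5)*E(-5) = (5*5)*(√2*√(-5)) = 25*(√2*(I*√5)) = 25*(I*√10) = 25*I*√10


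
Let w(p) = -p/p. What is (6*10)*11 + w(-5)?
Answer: 659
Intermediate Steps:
w(p) = -1 (w(p) = -1*1 = -1)
(6*10)*11 + w(-5) = (6*10)*11 - 1 = 60*11 - 1 = 660 - 1 = 659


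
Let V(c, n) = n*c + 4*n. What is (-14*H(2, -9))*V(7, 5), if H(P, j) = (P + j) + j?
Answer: 12320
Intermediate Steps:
H(P, j) = P + 2*j
V(c, n) = 4*n + c*n (V(c, n) = c*n + 4*n = 4*n + c*n)
(-14*H(2, -9))*V(7, 5) = (-14*(2 + 2*(-9)))*(5*(4 + 7)) = (-14*(2 - 18))*(5*11) = -14*(-16)*55 = 224*55 = 12320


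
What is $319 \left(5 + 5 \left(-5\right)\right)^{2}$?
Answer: $127600$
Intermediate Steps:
$319 \left(5 + 5 \left(-5\right)\right)^{2} = 319 \left(5 - 25\right)^{2} = 319 \left(-20\right)^{2} = 319 \cdot 400 = 127600$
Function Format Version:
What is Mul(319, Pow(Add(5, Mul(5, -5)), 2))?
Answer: 127600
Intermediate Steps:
Mul(319, Pow(Add(5, Mul(5, -5)), 2)) = Mul(319, Pow(Add(5, -25), 2)) = Mul(319, Pow(-20, 2)) = Mul(319, 400) = 127600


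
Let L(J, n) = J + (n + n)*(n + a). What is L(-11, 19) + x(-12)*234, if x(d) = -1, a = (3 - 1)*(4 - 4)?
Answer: 477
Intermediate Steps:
a = 0 (a = 2*0 = 0)
L(J, n) = J + 2*n² (L(J, n) = J + (n + n)*(n + 0) = J + (2*n)*n = J + 2*n²)
L(-11, 19) + x(-12)*234 = (-11 + 2*19²) - 1*234 = (-11 + 2*361) - 234 = (-11 + 722) - 234 = 711 - 234 = 477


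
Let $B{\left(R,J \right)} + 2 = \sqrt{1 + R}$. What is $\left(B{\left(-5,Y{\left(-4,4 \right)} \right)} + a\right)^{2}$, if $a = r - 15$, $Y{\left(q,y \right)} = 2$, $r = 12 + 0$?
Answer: $21 - 20 i \approx 21.0 - 20.0 i$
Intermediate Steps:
$r = 12$
$B{\left(R,J \right)} = -2 + \sqrt{1 + R}$
$a = -3$ ($a = 12 - 15 = -3$)
$\left(B{\left(-5,Y{\left(-4,4 \right)} \right)} + a\right)^{2} = \left(\left(-2 + \sqrt{1 - 5}\right) - 3\right)^{2} = \left(\left(-2 + \sqrt{-4}\right) - 3\right)^{2} = \left(\left(-2 + 2 i\right) - 3\right)^{2} = \left(-5 + 2 i\right)^{2}$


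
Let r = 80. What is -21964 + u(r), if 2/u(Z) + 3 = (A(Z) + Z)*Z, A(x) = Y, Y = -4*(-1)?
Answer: -147532186/6717 ≈ -21964.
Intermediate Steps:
Y = 4
A(x) = 4
u(Z) = 2/(-3 + Z*(4 + Z)) (u(Z) = 2/(-3 + (4 + Z)*Z) = 2/(-3 + Z*(4 + Z)))
-21964 + u(r) = -21964 + 2/(-3 + 80**2 + 4*80) = -21964 + 2/(-3 + 6400 + 320) = -21964 + 2/6717 = -147532186/6717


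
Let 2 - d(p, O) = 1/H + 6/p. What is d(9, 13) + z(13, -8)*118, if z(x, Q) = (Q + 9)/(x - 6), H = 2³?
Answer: 3035/168 ≈ 18.065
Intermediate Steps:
H = 8
z(x, Q) = (9 + Q)/(-6 + x)
d(p, O) = 15/8 - 6/p (d(p, O) = 2 - (1/8 + 6/p) = 2 - (1*(⅛) + 6/p) = 2 - (⅛ + 6/p) = 2 + (-⅛ - 6/p) = 15/8 - 6/p)
d(9, 13) + z(13, -8)*118 = (15/8 - 6/9) + ((9 - 8)/(-6 + 13))*118 = (15/8 - 6*⅑) + (1/7)*118 = (15/8 - ⅔) + ((⅐)*1)*118 = 29/24 + (⅐)*118 = 29/24 + 118/7 = 3035/168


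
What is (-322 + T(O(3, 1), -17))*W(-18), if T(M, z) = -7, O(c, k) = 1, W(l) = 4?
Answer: -1316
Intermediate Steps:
(-322 + T(O(3, 1), -17))*W(-18) = (-322 - 7)*4 = -329*4 = -1316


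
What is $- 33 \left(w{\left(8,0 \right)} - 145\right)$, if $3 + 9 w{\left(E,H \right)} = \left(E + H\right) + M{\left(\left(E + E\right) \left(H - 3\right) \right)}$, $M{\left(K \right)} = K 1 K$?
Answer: $- \frac{11044}{3} \approx -3681.3$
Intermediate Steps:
$M{\left(K \right)} = K^{2}$ ($M{\left(K \right)} = K K = K^{2}$)
$w{\left(E,H \right)} = - \frac{1}{3} + \frac{E}{9} + \frac{H}{9} + \frac{4 E^{2} \left(-3 + H\right)^{2}}{9}$ ($w{\left(E,H \right)} = - \frac{1}{3} + \frac{\left(E + H\right) + \left(\left(E + E\right) \left(H - 3\right)\right)^{2}}{9} = - \frac{1}{3} + \frac{\left(E + H\right) + \left(2 E \left(-3 + H\right)\right)^{2}}{9} = - \frac{1}{3} + \frac{\left(E + H\right) + 4 E^{2} \left(-3 + H\right)^{2}}{9} = - \frac{1}{3} + \frac{E + H + 4 E^{2} \left(-3 + H\right)^{2}}{9} = - \frac{1}{3} + \left(\frac{E}{9} + \frac{H}{9} + \frac{4 E^{2} \left(-3 + H\right)^{2}}{9}\right) = - \frac{1}{3} + \frac{E}{9} + \frac{H}{9} + \frac{4 E^{2} \left(-3 + H\right)^{2}}{9}$)
$- 33 \left(w{\left(8,0 \right)} - 145\right) = - 33 \left(\left(- \frac{1}{3} + \frac{1}{9} \cdot 8 + \frac{1}{9} \cdot 0 + \frac{4 \cdot 8^{2} \left(-3 + 0\right)^{2}}{9}\right) - 145\right) = - 33 \left(\left(- \frac{1}{3} + \frac{8}{9} + 0 + \frac{4}{9} \cdot 64 \left(-3\right)^{2}\right) - 145\right) = - 33 \left(\left(- \frac{1}{3} + \frac{8}{9} + 0 + \frac{4}{9} \cdot 64 \cdot 9\right) - 145\right) = - 33 \left(\left(- \frac{1}{3} + \frac{8}{9} + 0 + 256\right) - 145\right) = - 33 \left(\frac{2309}{9} - 145\right) = \left(-33\right) \frac{1004}{9} = - \frac{11044}{3}$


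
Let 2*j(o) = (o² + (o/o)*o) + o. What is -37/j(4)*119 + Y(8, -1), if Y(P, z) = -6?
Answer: -4475/12 ≈ -372.92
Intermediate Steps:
j(o) = o + o²/2 (j(o) = ((o² + (o/o)*o) + o)/2 = ((o² + 1*o) + o)/2 = ((o² + o) + o)/2 = ((o + o²) + o)/2 = (o² + 2*o)/2 = o + o²/2)
-37/j(4)*119 + Y(8, -1) = -37*1/(2*(2 + 4))*119 - 6 = -37/((½)*4*6)*119 - 6 = -37/12*119 - 6 = -4403/12 - 6 = -4475/12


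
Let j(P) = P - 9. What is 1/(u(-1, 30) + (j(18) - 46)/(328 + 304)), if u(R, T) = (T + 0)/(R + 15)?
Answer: 4424/9221 ≈ 0.47977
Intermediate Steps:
j(P) = -9 + P
u(R, T) = T/(15 + R)
1/(u(-1, 30) + (j(18) - 46)/(328 + 304)) = 1/(30/(15 - 1) + ((-9 + 18) - 46)/(328 + 304)) = 1/(30/14 + (9 - 46)/632) = 1/(30*(1/14) - 37*1/632) = 1/(15/7 - 37/632) = 1/(9221/4424) = 4424/9221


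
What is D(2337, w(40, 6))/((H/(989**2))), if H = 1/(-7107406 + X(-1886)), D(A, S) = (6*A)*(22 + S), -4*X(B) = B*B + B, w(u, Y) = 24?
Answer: -5044790430596271942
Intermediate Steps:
X(B) = -B/4 - B**2/4 (X(B) = -(B*B + B)/4 = -(B**2 + B)/4 = -(B + B**2)/4 = -B/4 - B**2/4)
D(A, S) = 6*A*(22 + S)
H = -2/15992367 (H = 1/(-7107406 - 1/4*(-1886)*(1 - 1886)) = 1/(-7107406 - 1/4*(-1886)*(-1885)) = 1/(-7107406 - 1777555/2) = 1/(-15992367/2) = -2/15992367 ≈ -1.2506e-7)
D(2337, w(40, 6))/((H/(989**2))) = (6*2337*(22 + 24))/((-2/(15992367*(989**2)))) = (6*2337*46)/((-2/15992367/978121)) = 645012/((-2/15992367*1/978121)) = 645012/(-2/15642470002407) = 645012*(-15642470002407/2) = -5044790430596271942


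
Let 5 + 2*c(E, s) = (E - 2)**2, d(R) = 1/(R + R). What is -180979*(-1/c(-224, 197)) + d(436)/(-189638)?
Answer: 59854944278817/8445322003856 ≈ 7.0873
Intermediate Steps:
d(R) = 1/(2*R)
c(E, s) = -5/2 + (-2 + E)**2/2 (c(E, s) = -5/2 + (E - 2)**2/2 = -5/2 + (-2 + E)**2/2)
-180979*(-1/c(-224, 197)) + d(436)/(-189638) = -180979*(-1/(-5/2 + (-2 - 224)**2/2)) + ((1/2)/436)/(-189638) = -180979*(-1/(-5/2 + (1/2)*(-226)**2)) + ((1/2)*(1/436))*(-1/189638) = -180979*(-1/(-5/2 + (1/2)*51076)) + (1/872)*(-1/189638) = -180979*(-1/(-5/2 + 25538)) - 1/165364336 = -180979/((-1*51071/2)) - 1/165364336 = -180979/(-51071/2) - 1/165364336 = -180979*(-2/51071) - 1/165364336 = 361958/51071 - 1/165364336 = 59854944278817/8445322003856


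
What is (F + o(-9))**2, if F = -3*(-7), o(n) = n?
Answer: 144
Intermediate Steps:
F = 21
(F + o(-9))**2 = (21 - 9)**2 = 12**2 = 144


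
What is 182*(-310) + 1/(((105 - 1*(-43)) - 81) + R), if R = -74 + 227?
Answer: -12412399/220 ≈ -56420.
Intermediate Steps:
R = 153
182*(-310) + 1/(((105 - 1*(-43)) - 81) + R) = 182*(-310) + 1/(((105 - 1*(-43)) - 81) + 153) = -56420 + 1/(((105 + 43) - 81) + 153) = -56420 + 1/((148 - 81) + 153) = -56420 + 1/(67 + 153) = -56420 + 1/220 = -12412399/220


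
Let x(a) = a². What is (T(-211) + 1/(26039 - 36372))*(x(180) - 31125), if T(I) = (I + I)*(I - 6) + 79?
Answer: 1207489321200/10333 ≈ 1.1686e+8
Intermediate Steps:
T(I) = 79 + 2*I*(-6 + I) (T(I) = (2*I)*(-6 + I) + 79 = 2*I*(-6 + I) + 79 = 79 + 2*I*(-6 + I))
(T(-211) + 1/(26039 - 36372))*(x(180) - 31125) = ((79 - 12*(-211) + 2*(-211)²) + 1/(26039 - 36372))*(180² - 31125) = ((79 + 2532 + 2*44521) + 1/(-10333))*(32400 - 31125) = ((79 + 2532 + 89042) - 1/10333)*1275 = (91653 - 1/10333)*1275 = (947050448/10333)*1275 = 1207489321200/10333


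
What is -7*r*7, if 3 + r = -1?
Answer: 196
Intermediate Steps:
r = -4 (r = -3 - 1 = -4)
-7*r*7 = -7*(-4)*7 = 28*7 = 196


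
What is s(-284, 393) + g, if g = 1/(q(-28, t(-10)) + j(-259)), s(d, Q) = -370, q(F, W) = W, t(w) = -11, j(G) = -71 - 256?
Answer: -125061/338 ≈ -370.00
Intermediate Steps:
j(G) = -327
g = -1/338 (g = 1/(-11 - 327) = 1/(-338) = -1/338 ≈ -0.0029586)
s(-284, 393) + g = -370 - 1/338 = -125061/338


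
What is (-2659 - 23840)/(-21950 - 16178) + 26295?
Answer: 1002602259/38128 ≈ 26296.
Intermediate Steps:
(-2659 - 23840)/(-21950 - 16178) + 26295 = -26499/(-38128) + 26295 = -26499*(-1/38128) + 26295 = 26499/38128 + 26295 = 1002602259/38128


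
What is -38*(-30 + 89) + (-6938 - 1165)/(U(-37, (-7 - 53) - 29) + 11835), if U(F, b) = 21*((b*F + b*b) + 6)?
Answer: -184934071/82485 ≈ -2242.0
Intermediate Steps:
U(F, b) = 126 + 21*b² + 21*F*b (U(F, b) = 21*((F*b + b²) + 6) = 21*((b² + F*b) + 6) = 21*(6 + b² + F*b) = 126 + 21*b² + 21*F*b)
-38*(-30 + 89) + (-6938 - 1165)/(U(-37, (-7 - 53) - 29) + 11835) = -38*(-30 + 89) + (-6938 - 1165)/((126 + 21*((-7 - 53) - 29)² + 21*(-37)*((-7 - 53) - 29)) + 11835) = -38*59 - 8103/((126 + 21*(-60 - 29)² + 21*(-37)*(-60 - 29)) + 11835) = -2242 - 8103/((126 + 21*(-89)² + 21*(-37)*(-89)) + 11835) = -2242 - 8103/((126 + 21*7921 + 69153) + 11835) = -2242 - 8103/((126 + 166341 + 69153) + 11835) = -2242 - 8103/(235620 + 11835) = -2242 - 8103/247455 = -2242 - 8103*1/247455 = -2242 - 2701/82485 = -184934071/82485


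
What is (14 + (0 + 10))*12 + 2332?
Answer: 2620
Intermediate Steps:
(14 + (0 + 10))*12 + 2332 = (14 + 10)*12 + 2332 = 24*12 + 2332 = 288 + 2332 = 2620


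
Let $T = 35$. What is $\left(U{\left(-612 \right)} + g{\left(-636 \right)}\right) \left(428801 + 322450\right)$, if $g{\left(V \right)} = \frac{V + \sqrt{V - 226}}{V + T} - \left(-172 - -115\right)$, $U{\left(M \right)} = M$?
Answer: $- \frac{250105731669}{601} - \frac{751251 i \sqrt{862}}{601} \approx -4.1615 \cdot 10^{8} - 36700.0 i$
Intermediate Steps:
$g{\left(V \right)} = 57 + \frac{V + \sqrt{-226 + V}}{35 + V}$ ($g{\left(V \right)} = \frac{V + \sqrt{V - 226}}{V + 35} - \left(-172 - -115\right) = \frac{V + \sqrt{-226 + V}}{35 + V} - \left(-172 + 115\right) = \frac{V + \sqrt{-226 + V}}{35 + V} - -57 = \frac{V + \sqrt{-226 + V}}{35 + V} + 57 = 57 + \frac{V + \sqrt{-226 + V}}{35 + V}$)
$\left(U{\left(-612 \right)} + g{\left(-636 \right)}\right) \left(428801 + 322450\right) = \left(-612 + \frac{1995 + \sqrt{-226 - 636} + 58 \left(-636\right)}{35 - 636}\right) \left(428801 + 322450\right) = \left(-612 + \frac{1995 + \sqrt{-862} - 36888}{-601}\right) 751251 = \left(-612 - \frac{1995 + i \sqrt{862} - 36888}{601}\right) 751251 = \left(-612 - \frac{-34893 + i \sqrt{862}}{601}\right) 751251 = \left(-612 + \left(\frac{34893}{601} - \frac{i \sqrt{862}}{601}\right)\right) 751251 = \left(- \frac{332919}{601} - \frac{i \sqrt{862}}{601}\right) 751251 = - \frac{250105731669}{601} - \frac{751251 i \sqrt{862}}{601}$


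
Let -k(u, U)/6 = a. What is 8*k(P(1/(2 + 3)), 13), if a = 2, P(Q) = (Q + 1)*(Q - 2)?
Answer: -96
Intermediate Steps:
P(Q) = (1 + Q)*(-2 + Q)
k(u, U) = -12 (k(u, U) = -6*2 = -12)
8*k(P(1/(2 + 3)), 13) = 8*(-12) = -96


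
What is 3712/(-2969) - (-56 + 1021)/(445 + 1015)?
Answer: -1656921/866948 ≈ -1.9112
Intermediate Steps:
3712/(-2969) - (-56 + 1021)/(445 + 1015) = 3712*(-1/2969) - 965/1460 = -3712/2969 - 965/1460 = -3712/2969 - 1*193/292 = -3712/2969 - 193/292 = -1656921/866948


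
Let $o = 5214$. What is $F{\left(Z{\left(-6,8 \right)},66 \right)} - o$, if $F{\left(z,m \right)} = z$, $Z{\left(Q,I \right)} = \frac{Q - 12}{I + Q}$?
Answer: $-5223$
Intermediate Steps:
$Z{\left(Q,I \right)} = \frac{-12 + Q}{I + Q}$
$F{\left(Z{\left(-6,8 \right)},66 \right)} - o = \frac{-12 - 6}{8 - 6} - 5214 = \frac{1}{2} \left(-18\right) - 5214 = -9 - 5214 = -5223$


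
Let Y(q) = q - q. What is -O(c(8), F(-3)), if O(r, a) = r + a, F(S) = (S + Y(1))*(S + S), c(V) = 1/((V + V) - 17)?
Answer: -17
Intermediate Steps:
Y(q) = 0
c(V) = 1/(-17 + 2*V) (c(V) = 1/(2*V - 17) = 1/(-17 + 2*V))
F(S) = 2*S**2 (F(S) = (S + 0)*(S + S) = S*(2*S) = 2*S**2)
O(r, a) = a + r
-O(c(8), F(-3)) = -(2*(-3)**2 + 1/(-17 + 2*8)) = -(2*9 + 1/(-17 + 16)) = -(18 + 1/(-1)) = -(18 - 1) = -1*17 = -17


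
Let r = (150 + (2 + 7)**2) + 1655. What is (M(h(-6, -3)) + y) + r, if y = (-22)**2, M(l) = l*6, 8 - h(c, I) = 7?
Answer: 2376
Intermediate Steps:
h(c, I) = 1 (h(c, I) = 8 - 1*7 = 8 - 7 = 1)
M(l) = 6*l
y = 484
r = 1886 (r = (150 + 9**2) + 1655 = (150 + 81) + 1655 = 231 + 1655 = 1886)
(M(h(-6, -3)) + y) + r = (6*1 + 484) + 1886 = (6 + 484) + 1886 = 490 + 1886 = 2376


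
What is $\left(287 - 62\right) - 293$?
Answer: $-68$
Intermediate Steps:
$\left(287 - 62\right) - 293 = 225 - 293 = -68$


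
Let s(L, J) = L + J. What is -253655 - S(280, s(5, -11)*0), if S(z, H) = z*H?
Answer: -253655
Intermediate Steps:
s(L, J) = J + L
S(z, H) = H*z
-253655 - S(280, s(5, -11)*0) = -253655 - (-11 + 5)*0*280 = -253655 - (-6*0)*280 = -253655 - 0*280 = -253655 - 1*0 = -253655 + 0 = -253655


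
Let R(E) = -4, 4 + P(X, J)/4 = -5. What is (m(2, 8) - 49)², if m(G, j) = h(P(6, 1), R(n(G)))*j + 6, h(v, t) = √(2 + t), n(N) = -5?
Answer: 1721 - 688*I*√2 ≈ 1721.0 - 972.98*I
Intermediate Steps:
P(X, J) = -36 (P(X, J) = -16 + 4*(-5) = -16 - 20 = -36)
m(G, j) = 6 + I*j*√2 (m(G, j) = √(2 - 4)*j + 6 = √(-2)*j + 6 = (I*√2)*j + 6 = I*j*√2 + 6 = 6 + I*j*√2)
(m(2, 8) - 49)² = ((6 + I*8*√2) - 49)² = ((6 + 8*I*√2) - 49)² = (-43 + 8*I*√2)²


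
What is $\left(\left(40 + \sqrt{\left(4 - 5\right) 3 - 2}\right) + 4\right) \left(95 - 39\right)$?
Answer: $2464 + 56 i \sqrt{5} \approx 2464.0 + 125.22 i$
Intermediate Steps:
$\left(\left(40 + \sqrt{\left(4 - 5\right) 3 - 2}\right) + 4\right) \left(95 - 39\right) = \left(\left(40 + \sqrt{\left(-1\right) 3 - 2}\right) + 4\right) 56 = \left(\left(40 + \sqrt{-3 - 2}\right) + 4\right) 56 = \left(\left(40 + \sqrt{-5}\right) + 4\right) 56 = \left(\left(40 + i \sqrt{5}\right) + 4\right) 56 = \left(44 + i \sqrt{5}\right) 56 = 2464 + 56 i \sqrt{5}$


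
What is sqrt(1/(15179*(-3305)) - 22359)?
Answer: I*sqrt(56270610309866671570)/50166595 ≈ 149.53*I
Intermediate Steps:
sqrt(1/(15179*(-3305)) - 22359) = sqrt((1/15179)*(-1/3305) - 22359) = sqrt(-1/50166595 - 22359) = sqrt(-1121674897606/50166595) = I*sqrt(56270610309866671570)/50166595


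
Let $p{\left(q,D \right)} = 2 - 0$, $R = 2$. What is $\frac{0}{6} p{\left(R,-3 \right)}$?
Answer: $0$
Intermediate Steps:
$p{\left(q,D \right)} = 2$ ($p{\left(q,D \right)} = 2 + 0 = 2$)
$\frac{0}{6} p{\left(R,-3 \right)} = \frac{0}{6} \cdot 2 = 0 \cdot \frac{1}{6} \cdot 2 = 0 \cdot 2 = 0$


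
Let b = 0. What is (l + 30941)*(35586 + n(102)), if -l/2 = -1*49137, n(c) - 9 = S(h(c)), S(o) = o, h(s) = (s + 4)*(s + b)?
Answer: 5996480505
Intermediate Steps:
h(s) = s*(4 + s) (h(s) = (s + 4)*(s + 0) = (4 + s)*s = s*(4 + s))
n(c) = 9 + c*(4 + c)
l = 98274 (l = -(-2)*49137 = -2*(-49137) = 98274)
(l + 30941)*(35586 + n(102)) = (98274 + 30941)*(35586 + (9 + 102² + 4*102)) = 129215*(35586 + (9 + 10404 + 408)) = 129215*(35586 + 10821) = 129215*46407 = 5996480505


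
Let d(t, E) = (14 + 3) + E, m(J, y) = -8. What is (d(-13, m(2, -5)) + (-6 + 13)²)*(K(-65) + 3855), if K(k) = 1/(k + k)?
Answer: 14533321/65 ≈ 2.2359e+5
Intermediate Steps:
K(k) = 1/(2*k)
d(t, E) = 17 + E
(d(-13, m(2, -5)) + (-6 + 13)²)*(K(-65) + 3855) = ((17 - 8) + (-6 + 13)²)*((½)/(-65) + 3855) = (9 + 7²)*((½)*(-1/65) + 3855) = (9 + 49)*(-1/130 + 3855) = 58*(501149/130) = 14533321/65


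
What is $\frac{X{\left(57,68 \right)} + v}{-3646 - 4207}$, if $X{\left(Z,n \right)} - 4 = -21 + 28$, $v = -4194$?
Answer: $\frac{4183}{7853} \approx 0.53266$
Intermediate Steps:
$X{\left(Z,n \right)} = 11$ ($X{\left(Z,n \right)} = 4 + \left(-21 + 28\right) = 4 + 7 = 11$)
$\frac{X{\left(57,68 \right)} + v}{-3646 - 4207} = \frac{11 - 4194}{-3646 - 4207} = - \frac{4183}{-7853} = \left(-4183\right) \left(- \frac{1}{7853}\right) = \frac{4183}{7853}$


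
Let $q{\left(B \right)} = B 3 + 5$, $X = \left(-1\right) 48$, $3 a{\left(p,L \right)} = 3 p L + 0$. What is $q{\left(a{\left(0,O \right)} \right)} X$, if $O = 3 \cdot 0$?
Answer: $-240$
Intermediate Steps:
$O = 0$
$a{\left(p,L \right)} = L p$ ($a{\left(p,L \right)} = \frac{3 p L + 0}{3} = \frac{3 L p + 0}{3} = \frac{3 L p}{3} = L p$)
$X = -48$
$q{\left(B \right)} = 5 + 3 B$ ($q{\left(B \right)} = 3 B + 5 = 5 + 3 B$)
$q{\left(a{\left(0,O \right)} \right)} X = \left(5 + 3 \cdot 0 \cdot 0\right) \left(-48\right) = \left(5 + 3 \cdot 0\right) \left(-48\right) = \left(5 + 0\right) \left(-48\right) = 5 \left(-48\right) = -240$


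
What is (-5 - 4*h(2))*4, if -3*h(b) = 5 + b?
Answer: 52/3 ≈ 17.333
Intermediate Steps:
h(b) = -5/3 - b/3 (h(b) = -(5 + b)/3 = -5/3 - b/3)
(-5 - 4*h(2))*4 = (-5 - 4*(-5/3 - ⅓*2))*4 = (-5 - 4*(-5/3 - ⅔))*4 = (-5 - 4*(-7/3))*4 = (-5 + 28/3)*4 = (13/3)*4 = 52/3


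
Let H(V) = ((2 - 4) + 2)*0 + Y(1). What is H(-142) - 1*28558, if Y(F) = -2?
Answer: -28560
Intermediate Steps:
H(V) = -2 (H(V) = ((2 - 4) + 2)*0 - 2 = (-2 + 2)*0 - 2 = 0*0 - 2 = 0 - 2 = -2)
H(-142) - 1*28558 = -2 - 1*28558 = -2 - 28558 = -28560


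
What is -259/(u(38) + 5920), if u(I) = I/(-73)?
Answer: -18907/432122 ≈ -0.043754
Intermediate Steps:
u(I) = -I/73 (u(I) = I*(-1/73) = -I/73)
-259/(u(38) + 5920) = -259/(-1/73*38 + 5920) = -259/(-38/73 + 5920) = -259/(432122/73) = (73/432122)*(-259) = -18907/432122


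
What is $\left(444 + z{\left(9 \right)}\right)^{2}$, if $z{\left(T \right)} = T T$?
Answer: $275625$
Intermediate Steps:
$z{\left(T \right)} = T^{2}$
$\left(444 + z{\left(9 \right)}\right)^{2} = \left(444 + 9^{2}\right)^{2} = \left(444 + 81\right)^{2} = 525^{2} = 275625$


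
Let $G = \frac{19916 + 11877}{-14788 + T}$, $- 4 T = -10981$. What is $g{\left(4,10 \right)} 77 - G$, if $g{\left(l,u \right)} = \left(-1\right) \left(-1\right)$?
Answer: $\frac{3836339}{48171} \approx 79.64$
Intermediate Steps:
$T = \frac{10981}{4}$ ($T = \left(- \frac{1}{4}\right) \left(-10981\right) = \frac{10981}{4} \approx 2745.3$)
$g{\left(l,u \right)} = 1$
$G = - \frac{127172}{48171}$ ($G = \frac{19916 + 11877}{-14788 + \frac{10981}{4}} = \frac{31793}{- \frac{48171}{4}} = 31793 \left(- \frac{4}{48171}\right) = - \frac{127172}{48171} \approx -2.64$)
$g{\left(4,10 \right)} 77 - G = 1 \cdot 77 - - \frac{127172}{48171} = 77 + \frac{127172}{48171} = \frac{3836339}{48171}$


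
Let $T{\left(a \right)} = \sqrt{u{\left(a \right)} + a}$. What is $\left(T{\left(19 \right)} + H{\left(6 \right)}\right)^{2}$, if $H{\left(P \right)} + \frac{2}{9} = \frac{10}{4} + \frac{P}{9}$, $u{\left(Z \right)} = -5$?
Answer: $\frac{7345}{324} + \frac{53 \sqrt{14}}{9} \approx 44.704$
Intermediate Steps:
$T{\left(a \right)} = \sqrt{-5 + a}$
$H{\left(P \right)} = \frac{41}{18} + \frac{P}{9}$ ($H{\left(P \right)} = - \frac{2}{9} + \left(\frac{10}{4} + \frac{P}{9}\right) = - \frac{2}{9} + \left(10 \cdot \frac{1}{4} + P \frac{1}{9}\right) = - \frac{2}{9} + \left(\frac{5}{2} + \frac{P}{9}\right) = \frac{41}{18} + \frac{P}{9}$)
$\left(T{\left(19 \right)} + H{\left(6 \right)}\right)^{2} = \left(\sqrt{-5 + 19} + \left(\frac{41}{18} + \frac{1}{9} \cdot 6\right)\right)^{2} = \left(\sqrt{14} + \left(\frac{41}{18} + \frac{2}{3}\right)\right)^{2} = \left(\sqrt{14} + \frac{53}{18}\right)^{2} = \left(\frac{53}{18} + \sqrt{14}\right)^{2}$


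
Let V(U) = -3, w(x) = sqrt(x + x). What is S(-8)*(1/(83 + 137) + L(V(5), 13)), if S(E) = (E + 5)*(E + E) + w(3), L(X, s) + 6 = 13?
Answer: 18492/55 + 1541*sqrt(6)/220 ≈ 353.38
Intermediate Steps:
w(x) = sqrt(2)*sqrt(x) (w(x) = sqrt(2*x) = sqrt(2)*sqrt(x))
L(X, s) = 7 (L(X, s) = -6 + 13 = 7)
S(E) = sqrt(6) + 2*E*(5 + E) (S(E) = (E + 5)*(E + E) + sqrt(2)*sqrt(3) = (5 + E)*(2*E) + sqrt(6) = 2*E*(5 + E) + sqrt(6) = sqrt(6) + 2*E*(5 + E))
S(-8)*(1/(83 + 137) + L(V(5), 13)) = (sqrt(6) + 2*(-8)**2 + 10*(-8))*(1/(83 + 137) + 7) = (sqrt(6) + 2*64 - 80)*(1/220 + 7) = (sqrt(6) + 128 - 80)*(1/220 + 7) = (48 + sqrt(6))*(1541/220) = 18492/55 + 1541*sqrt(6)/220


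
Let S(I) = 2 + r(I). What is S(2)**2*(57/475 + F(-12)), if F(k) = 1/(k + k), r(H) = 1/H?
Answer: 47/96 ≈ 0.48958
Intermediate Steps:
S(I) = 2 + 1/I
F(k) = 1/(2*k)
S(2)**2*(57/475 + F(-12)) = (2 + 1/2)**2*(57/475 + (1/2)/(-12)) = (2 + 1/2)**2*(57*(1/475) + (1/2)*(-1/12)) = (5/2)**2*(3/25 - 1/24) = (25/4)*(47/600) = 47/96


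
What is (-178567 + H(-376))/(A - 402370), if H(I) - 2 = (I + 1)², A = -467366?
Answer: 1355/31062 ≈ 0.043622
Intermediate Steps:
H(I) = 2 + (1 + I)² (H(I) = 2 + (I + 1)² = 2 + (1 + I)²)
(-178567 + H(-376))/(A - 402370) = (-178567 + (2 + (1 - 376)²))/(-467366 - 402370) = (-178567 + (2 + (-375)²))/(-869736) = (-178567 + (2 + 140625))*(-1/869736) = (-178567 + 140627)*(-1/869736) = -37940*(-1/869736) = 1355/31062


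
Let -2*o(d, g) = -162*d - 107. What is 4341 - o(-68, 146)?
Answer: 19591/2 ≈ 9795.5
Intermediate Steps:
o(d, g) = 107/2 + 81*d (o(d, g) = -(-162*d - 107)/2 = -(-107 - 162*d)/2 = 107/2 + 81*d)
4341 - o(-68, 146) = 4341 - (107/2 + 81*(-68)) = 4341 - (107/2 - 5508) = 4341 - 1*(-10909/2) = 4341 + 10909/2 = 19591/2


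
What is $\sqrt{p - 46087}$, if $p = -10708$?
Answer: $i \sqrt{56795} \approx 238.32 i$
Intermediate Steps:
$\sqrt{p - 46087} = \sqrt{-10708 - 46087} = \sqrt{-56795} = i \sqrt{56795}$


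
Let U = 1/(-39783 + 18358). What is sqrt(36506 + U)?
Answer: 3*sqrt(74477208777)/4285 ≈ 191.07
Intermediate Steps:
U = -1/21425 (U = 1/(-21425) = -1/21425 ≈ -4.6674e-5)
sqrt(36506 + U) = sqrt(36506 - 1/21425) = sqrt(782141049/21425) = 3*sqrt(74477208777)/4285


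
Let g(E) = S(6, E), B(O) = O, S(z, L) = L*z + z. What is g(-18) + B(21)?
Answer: -81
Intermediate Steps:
S(z, L) = z + L*z
g(E) = 6 + 6*E (g(E) = 6*(1 + E) = 6 + 6*E)
g(-18) + B(21) = (6 + 6*(-18)) + 21 = (6 - 108) + 21 = -102 + 21 = -81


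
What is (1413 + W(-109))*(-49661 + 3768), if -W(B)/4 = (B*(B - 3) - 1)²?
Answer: 27354154725819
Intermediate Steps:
W(B) = -4*(-1 + B*(-3 + B))² (W(B) = -4*(B*(B - 3) - 1)² = -4*(B*(-3 + B) - 1)² = -4*(-1 + B*(-3 + B))²)
(1413 + W(-109))*(-49661 + 3768) = (1413 - 4*(1 - 1*(-109)² + 3*(-109))²)*(-49661 + 3768) = (1413 - 4*(1 - 1*11881 - 327)²)*(-45893) = (1413 - 4*(1 - 11881 - 327)²)*(-45893) = (1413 - 4*(-12207)²)*(-45893) = (1413 - 4*149010849)*(-45893) = (1413 - 596043396)*(-45893) = -596041983*(-45893) = 27354154725819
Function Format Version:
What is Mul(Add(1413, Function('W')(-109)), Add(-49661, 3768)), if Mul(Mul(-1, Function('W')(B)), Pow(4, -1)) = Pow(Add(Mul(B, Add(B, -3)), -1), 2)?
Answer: 27354154725819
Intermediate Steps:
Function('W')(B) = Mul(-4, Pow(Add(-1, Mul(B, Add(-3, B))), 2)) (Function('W')(B) = Mul(-4, Pow(Add(Mul(B, Add(B, -3)), -1), 2)) = Mul(-4, Pow(Add(Mul(B, Add(-3, B)), -1), 2)) = Mul(-4, Pow(Add(-1, Mul(B, Add(-3, B))), 2)))
Mul(Add(1413, Function('W')(-109)), Add(-49661, 3768)) = Mul(Add(1413, Mul(-4, Pow(Add(1, Mul(-1, Pow(-109, 2)), Mul(3, -109)), 2))), Add(-49661, 3768)) = Mul(Add(1413, Mul(-4, Pow(Add(1, Mul(-1, 11881), -327), 2))), -45893) = Mul(Add(1413, Mul(-4, Pow(Add(1, -11881, -327), 2))), -45893) = Mul(Add(1413, Mul(-4, Pow(-12207, 2))), -45893) = Mul(Add(1413, Mul(-4, 149010849)), -45893) = Mul(Add(1413, -596043396), -45893) = Mul(-596041983, -45893) = 27354154725819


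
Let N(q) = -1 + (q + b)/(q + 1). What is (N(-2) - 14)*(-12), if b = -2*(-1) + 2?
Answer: 204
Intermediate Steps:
b = 4 (b = 2 + 2 = 4)
N(q) = -1 + (4 + q)/(1 + q) (N(q) = -1 + (q + 4)/(q + 1) = -1 + (4 + q)/(1 + q))
(N(-2) - 14)*(-12) = (3/(1 - 2) - 14)*(-12) = (3/(-1) - 14)*(-12) = (3*(-1) - 14)*(-12) = (-3 - 14)*(-12) = -17*(-12) = 204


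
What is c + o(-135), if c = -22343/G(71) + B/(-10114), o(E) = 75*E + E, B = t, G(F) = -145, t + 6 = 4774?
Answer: -7410656029/733265 ≈ -10106.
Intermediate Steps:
t = 4768 (t = -6 + 4774 = 4768)
B = 4768
o(E) = 76*E
c = 112642871/733265 (c = -22343/(-145) + 4768/(-10114) = -22343*(-1/145) + 4768*(-1/10114) = 22343/145 - 2384/5057 = 112642871/733265 ≈ 153.62)
c + o(-135) = 112642871/733265 + 76*(-135) = 112642871/733265 - 10260 = -7410656029/733265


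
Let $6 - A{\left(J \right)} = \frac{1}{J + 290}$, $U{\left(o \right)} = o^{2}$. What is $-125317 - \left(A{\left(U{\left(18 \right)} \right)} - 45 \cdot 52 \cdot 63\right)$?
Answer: $\frac{13567559}{614} \approx 22097.0$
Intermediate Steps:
$A{\left(J \right)} = 6 - \frac{1}{290 + J}$ ($A{\left(J \right)} = 6 - \frac{1}{J + 290} = 6 - \frac{1}{290 + J}$)
$-125317 - \left(A{\left(U{\left(18 \right)} \right)} - 45 \cdot 52 \cdot 63\right) = -125317 - \left(\frac{1739 + 6 \cdot 18^{2}}{290 + 18^{2}} - 45 \cdot 52 \cdot 63\right) = -125317 - \left(\frac{1739 + 6 \cdot 324}{290 + 324} - 2340 \cdot 63\right) = -125317 - \left(\frac{1739 + 1944}{614} - 147420\right) = -125317 - \left(\frac{1}{614} \cdot 3683 - 147420\right) = -125317 - \left(\frac{3683}{614} - 147420\right) = -125317 - - \frac{90512197}{614} = -125317 + \frac{90512197}{614} = \frac{13567559}{614}$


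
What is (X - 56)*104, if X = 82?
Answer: 2704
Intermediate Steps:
(X - 56)*104 = (82 - 56)*104 = 26*104 = 2704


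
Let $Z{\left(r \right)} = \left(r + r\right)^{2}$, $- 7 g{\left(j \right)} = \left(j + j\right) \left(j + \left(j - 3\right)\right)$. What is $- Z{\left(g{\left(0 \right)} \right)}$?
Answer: $0$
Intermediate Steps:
$g{\left(j \right)} = - \frac{2 j \left(-3 + 2 j\right)}{7}$ ($g{\left(j \right)} = - \frac{\left(j + j\right) \left(j + \left(j - 3\right)\right)}{7} = - \frac{2 j \left(j + \left(j - 3\right)\right)}{7} = - \frac{2 j \left(j + \left(-3 + j\right)\right)}{7} = - \frac{2 j \left(-3 + 2 j\right)}{7}$)
$Z{\left(r \right)} = 4 r^{2}$ ($Z{\left(r \right)} = \left(2 r\right)^{2} = 4 r^{2}$)
$- Z{\left(g{\left(0 \right)} \right)} = - 4 \left(\frac{2}{7} \cdot 0 \left(3 - 0\right)\right)^{2} = - 4 \left(\frac{2}{7} \cdot 0 \left(3 + 0\right)\right)^{2} = - 4 \left(\frac{2}{7} \cdot 0 \cdot 3\right)^{2} = - 4 \cdot 0^{2} = - 4 \cdot 0 = \left(-1\right) 0 = 0$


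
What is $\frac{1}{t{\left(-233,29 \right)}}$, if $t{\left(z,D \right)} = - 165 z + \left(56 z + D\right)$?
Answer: $\frac{1}{25426} \approx 3.933 \cdot 10^{-5}$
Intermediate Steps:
$t{\left(z,D \right)} = D - 109 z$ ($t{\left(z,D \right)} = - 165 z + \left(D + 56 z\right) = D - 109 z$)
$\frac{1}{t{\left(-233,29 \right)}} = \frac{1}{29 - -25397} = \frac{1}{29 + 25397} = \frac{1}{25426}$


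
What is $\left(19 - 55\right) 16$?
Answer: $-576$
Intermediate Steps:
$\left(19 - 55\right) 16 = \left(-36\right) 16 = -576$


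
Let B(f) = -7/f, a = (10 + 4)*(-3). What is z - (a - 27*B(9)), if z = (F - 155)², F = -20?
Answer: 30646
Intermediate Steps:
a = -42 (a = 14*(-3) = -42)
z = 30625 (z = (-20 - 155)² = (-175)² = 30625)
z - (a - 27*B(9)) = 30625 - (-42 - (-189)/9) = 30625 - (-42 - 27*(-7/9)) = 30625 - (-42 + 21) = 30625 - 1*(-21) = 30625 + 21 = 30646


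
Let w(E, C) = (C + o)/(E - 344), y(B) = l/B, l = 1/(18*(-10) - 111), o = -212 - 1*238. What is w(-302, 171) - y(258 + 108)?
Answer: 7428955/17200719 ≈ 0.43190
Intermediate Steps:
o = -450 (o = -212 - 238 = -450)
l = -1/291 (l = 1/(-180 - 111) = 1/(-291) = -1/291 ≈ -0.0034364)
y(B) = -1/(291*B)
w(E, C) = (-450 + C)/(-344 + E) (w(E, C) = (C - 450)/(E - 344) = (-450 + C)/(-344 + E))
w(-302, 171) - y(258 + 108) = (-450 + 171)/(-344 - 302) - (-1)/(291*(258 + 108)) = -279/(-646) - (-1)/(291*366) = -1/646*(-279) - (-1)/(291*366) = 279/646 - 1*(-1/106506) = 279/646 + 1/106506 = 7428955/17200719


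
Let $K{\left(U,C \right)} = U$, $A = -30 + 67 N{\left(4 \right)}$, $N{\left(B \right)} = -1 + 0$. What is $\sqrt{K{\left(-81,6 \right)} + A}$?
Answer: $i \sqrt{178} \approx 13.342 i$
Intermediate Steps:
$N{\left(B \right)} = -1$
$A = -97$ ($A = -30 + 67 \left(-1\right) = -30 - 67 = -97$)
$\sqrt{K{\left(-81,6 \right)} + A} = \sqrt{-81 - 97} = \sqrt{-178} = i \sqrt{178}$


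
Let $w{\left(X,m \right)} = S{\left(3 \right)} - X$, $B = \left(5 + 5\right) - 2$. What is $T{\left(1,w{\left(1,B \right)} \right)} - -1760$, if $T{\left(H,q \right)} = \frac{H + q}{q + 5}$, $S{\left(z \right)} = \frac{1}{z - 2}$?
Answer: $\frac{8801}{5} \approx 1760.2$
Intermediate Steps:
$S{\left(z \right)} = \frac{1}{-2 + z}$
$B = 8$ ($B = 10 - 2 = 8$)
$w{\left(X,m \right)} = 1 - X$ ($w{\left(X,m \right)} = \frac{1}{-2 + 3} - X = 1^{-1} - X = 1 - X$)
$T{\left(H,q \right)} = \frac{H + q}{5 + q}$
$T{\left(1,w{\left(1,B \right)} \right)} - -1760 = \frac{1 + \left(1 - 1\right)}{5 + \left(1 - 1\right)} - -1760 = \frac{1 + \left(1 - 1\right)}{5 + \left(1 - 1\right)} + 1760 = \frac{1 + 0}{5 + 0} + 1760 = \frac{1}{5} \cdot 1 + 1760 = \frac{1}{5} + 1760 = \frac{8801}{5}$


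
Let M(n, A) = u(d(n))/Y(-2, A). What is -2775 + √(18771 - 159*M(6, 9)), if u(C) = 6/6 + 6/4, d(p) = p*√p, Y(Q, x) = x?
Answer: -2775 + √674166/6 ≈ -2638.2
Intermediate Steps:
d(p) = p^(3/2)
u(C) = 5/2 (u(C) = 6*(⅙) + 6*(¼) = 1 + 3/2 = 5/2)
M(n, A) = 5/(2*A)
-2775 + √(18771 - 159*M(6, 9)) = -2775 + √(18771 - 795/(2*9)) = -2775 + √(18771 - 159*5/18) = -2775 + √(18771 - 265/6) = -2775 + √(112361/6) = -2775 + √674166/6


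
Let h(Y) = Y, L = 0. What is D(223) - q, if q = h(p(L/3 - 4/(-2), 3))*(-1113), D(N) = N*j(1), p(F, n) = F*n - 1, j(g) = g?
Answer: 5788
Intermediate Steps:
p(F, n) = -1 + F*n
D(N) = N (D(N) = N*1 = N)
q = -5565 (q = (-1 + (0/3 - 4/(-2))*3)*(-1113) = (-1 + (0*(⅓) - 4*(-½))*3)*(-1113) = (-1 + (0 + 2)*3)*(-1113) = (-1 + 2*3)*(-1113) = (-1 + 6)*(-1113) = 5*(-1113) = -5565)
D(223) - q = 223 - 1*(-5565) = 223 + 5565 = 5788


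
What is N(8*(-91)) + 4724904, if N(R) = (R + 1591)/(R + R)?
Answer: 6879459361/1456 ≈ 4.7249e+6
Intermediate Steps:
N(R) = (1591 + R)/(2*R) (N(R) = (1591 + R)/((2*R)) = (1591 + R)*(1/(2*R)) = (1591 + R)/(2*R))
N(8*(-91)) + 4724904 = (1591 + 8*(-91))/(2*((8*(-91)))) + 4724904 = (1/2)*(1591 - 728)/(-728) + 4724904 = (1/2)*(-1/728)*863 + 4724904 = -863/1456 + 4724904 = 6879459361/1456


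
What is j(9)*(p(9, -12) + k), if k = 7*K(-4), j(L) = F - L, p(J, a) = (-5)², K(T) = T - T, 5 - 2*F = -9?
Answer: -50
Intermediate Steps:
F = 7 (F = 5/2 - ½*(-9) = 5/2 + 9/2 = 7)
K(T) = 0
p(J, a) = 25
j(L) = 7 - L
k = 0 (k = 7*0 = 0)
j(9)*(p(9, -12) + k) = (7 - 1*9)*(25 + 0) = (7 - 9)*25 = -2*25 = -50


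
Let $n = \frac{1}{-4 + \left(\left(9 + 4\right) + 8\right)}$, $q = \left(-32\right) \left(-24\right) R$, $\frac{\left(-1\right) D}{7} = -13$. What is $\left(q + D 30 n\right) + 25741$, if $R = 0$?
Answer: $\frac{440327}{17} \approx 25902.0$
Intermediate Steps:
$D = 91$ ($D = \left(-7\right) \left(-13\right) = 91$)
$q = 0$ ($q = \left(-32\right) \left(-24\right) 0 = 768 \cdot 0 = 0$)
$n = \frac{1}{17}$ ($n = \frac{1}{-4 + \left(13 + 8\right)} = \frac{1}{-4 + 21} = \frac{1}{17} \approx 0.058824$)
$\left(q + D 30 n\right) + 25741 = \left(0 + 91 \cdot 30 \cdot \frac{1}{17}\right) + 25741 = \left(0 + 2730 \cdot \frac{1}{17}\right) + 25741 = \left(0 + \frac{2730}{17}\right) + 25741 = \frac{2730}{17} + 25741 = \frac{440327}{17}$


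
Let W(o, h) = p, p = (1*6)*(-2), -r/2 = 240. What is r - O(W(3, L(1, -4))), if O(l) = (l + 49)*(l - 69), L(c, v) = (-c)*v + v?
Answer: 2517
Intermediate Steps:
r = -480 (r = -2*240 = -480)
L(c, v) = v - c*v (L(c, v) = -c*v + v = v - c*v)
p = -12 (p = 6*(-2) = -12)
W(o, h) = -12
O(l) = (-69 + l)*(49 + l) (O(l) = (49 + l)*(-69 + l) = (-69 + l)*(49 + l))
r - O(W(3, L(1, -4))) = -480 - (-3381 + (-12)² - 20*(-12)) = -480 - (-3381 + 144 + 240) = -480 - 1*(-2997) = -480 + 2997 = 2517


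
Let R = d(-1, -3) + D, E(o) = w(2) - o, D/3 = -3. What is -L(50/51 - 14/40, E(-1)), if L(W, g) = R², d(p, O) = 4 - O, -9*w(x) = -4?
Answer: -4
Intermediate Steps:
w(x) = 4/9 (w(x) = -⅑*(-4) = 4/9)
D = -9 (D = 3*(-3) = -9)
E(o) = 4/9 - o
R = -2 (R = (4 - 1*(-3)) - 9 = (4 + 3) - 9 = 7 - 9 = -2)
L(W, g) = 4 (L(W, g) = (-2)² = 4)
-L(50/51 - 14/40, E(-1)) = -1*4 = -4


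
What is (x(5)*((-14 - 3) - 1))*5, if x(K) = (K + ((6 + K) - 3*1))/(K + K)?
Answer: -117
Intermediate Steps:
x(K) = (3 + 2*K)/(2*K) (x(K) = (K + ((6 + K) - 3))/((2*K)) = (K + (3 + K))*(1/(2*K)) = (3 + 2*K)*(1/(2*K)) = (3 + 2*K)/(2*K))
(x(5)*((-14 - 3) - 1))*5 = (((3/2 + 5)/5)*((-14 - 3) - 1))*5 = (((1/5)*(13/2))*(-17 - 1))*5 = ((13/10)*(-18))*5 = -117/5*5 = -117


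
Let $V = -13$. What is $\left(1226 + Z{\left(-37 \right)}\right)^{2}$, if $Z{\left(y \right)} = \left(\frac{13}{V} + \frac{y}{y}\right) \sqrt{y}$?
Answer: $1503076$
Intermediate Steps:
$Z{\left(y \right)} = 0$ ($Z{\left(y \right)} = \left(\frac{13}{-13} + \frac{y}{y}\right) \sqrt{y} = \left(13 \left(- \frac{1}{13}\right) + 1\right) \sqrt{y} = \left(-1 + 1\right) \sqrt{y} = 0 \sqrt{y} = 0$)
$\left(1226 + Z{\left(-37 \right)}\right)^{2} = \left(1226 + 0\right)^{2} = 1226^{2} = 1503076$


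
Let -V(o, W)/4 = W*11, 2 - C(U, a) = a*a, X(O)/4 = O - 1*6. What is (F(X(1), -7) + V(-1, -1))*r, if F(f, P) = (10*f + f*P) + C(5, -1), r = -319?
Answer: 4785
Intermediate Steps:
X(O) = -24 + 4*O (X(O) = 4*(O - 1*6) = 4*(O - 6) = 4*(-6 + O) = -24 + 4*O)
C(U, a) = 2 - a² (C(U, a) = 2 - a*a = 2 - a²)
F(f, P) = 1 + 10*f + P*f (F(f, P) = (10*f + f*P) + (2 - 1*(-1)²) = (10*f + P*f) + (2 - 1*1) = (10*f + P*f) + (2 - 1) = (10*f + P*f) + 1 = 1 + 10*f + P*f)
V(o, W) = -44*W (V(o, W) = -4*W*11 = -44*W)
(F(X(1), -7) + V(-1, -1))*r = ((1 + 10*(-24 + 4*1) - 7*(-24 + 4*1)) - 44*(-1))*(-319) = ((1 + 10*(-24 + 4) - 7*(-24 + 4)) + 44)*(-319) = ((1 + 10*(-20) - 7*(-20)) + 44)*(-319) = ((1 - 200 + 140) + 44)*(-319) = (-59 + 44)*(-319) = -15*(-319) = 4785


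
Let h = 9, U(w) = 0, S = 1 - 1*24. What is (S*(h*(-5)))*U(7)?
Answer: 0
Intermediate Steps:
S = -23 (S = 1 - 24 = -23)
(S*(h*(-5)))*U(7) = -207*(-5)*0 = -23*(-45)*0 = 1035*0 = 0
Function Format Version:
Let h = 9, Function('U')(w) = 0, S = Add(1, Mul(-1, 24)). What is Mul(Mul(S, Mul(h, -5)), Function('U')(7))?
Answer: 0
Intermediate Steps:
S = -23 (S = Add(1, -24) = -23)
Mul(Mul(S, Mul(h, -5)), Function('U')(7)) = Mul(Mul(-23, Mul(9, -5)), 0) = Mul(Mul(-23, -45), 0) = Mul(1035, 0) = 0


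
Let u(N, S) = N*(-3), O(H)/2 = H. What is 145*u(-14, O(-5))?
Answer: 6090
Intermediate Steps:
O(H) = 2*H
u(N, S) = -3*N
145*u(-14, O(-5)) = 145*(-3*(-14)) = 145*42 = 6090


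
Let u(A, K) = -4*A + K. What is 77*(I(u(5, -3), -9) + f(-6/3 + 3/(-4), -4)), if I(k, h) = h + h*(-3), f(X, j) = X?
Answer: 4697/4 ≈ 1174.3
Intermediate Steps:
u(A, K) = K - 4*A
I(k, h) = -2*h (I(k, h) = h - 3*h = -2*h)
77*(I(u(5, -3), -9) + f(-6/3 + 3/(-4), -4)) = 77*(-2*(-9) + (-6/3 + 3/(-4))) = 77*(18 + (-6*1/3 + 3*(-1/4))) = 77*(18 + (-2 - 3/4)) = 77*(18 - 11/4) = 77*(61/4) = 4697/4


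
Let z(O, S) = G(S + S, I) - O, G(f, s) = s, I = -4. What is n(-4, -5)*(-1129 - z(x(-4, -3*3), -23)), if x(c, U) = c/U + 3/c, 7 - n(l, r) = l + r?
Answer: -162044/9 ≈ -18005.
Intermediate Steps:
n(l, r) = 7 - l - r (n(l, r) = 7 - (l + r) = 7 + (-l - r) = 7 - l - r)
x(c, U) = 3/c + c/U
z(O, S) = -4 - O
n(-4, -5)*(-1129 - z(x(-4, -3*3), -23)) = (7 - 1*(-4) - 1*(-5))*(-1129 - (-4 - (3/(-4) - 4/((-3*3))))) = (7 + 4 + 5)*(-1129 - (-4 - (3*(-¼) - 4/(-9)))) = 16*(-1129 - (-4 - (-¾ - 4*(-⅑)))) = 16*(-1129 - (-4 - (-¾ + 4/9))) = 16*(-1129 - (-4 - 1*(-11/36))) = 16*(-1129 - (-4 + 11/36)) = 16*(-1129 - 1*(-133/36)) = 16*(-1129 + 133/36) = 16*(-40511/36) = -162044/9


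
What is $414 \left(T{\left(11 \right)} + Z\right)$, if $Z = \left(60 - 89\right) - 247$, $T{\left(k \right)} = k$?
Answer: $-109710$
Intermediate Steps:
$Z = -276$ ($Z = -29 - 247 = -276$)
$414 \left(T{\left(11 \right)} + Z\right) = 414 \left(11 - 276\right) = 414 \left(-265\right) = -109710$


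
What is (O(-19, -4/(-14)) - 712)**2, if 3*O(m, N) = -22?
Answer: 4656964/9 ≈ 5.1744e+5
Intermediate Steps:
O(m, N) = -22/3 (O(m, N) = (1/3)*(-22) = -22/3)
(O(-19, -4/(-14)) - 712)**2 = (-22/3 - 712)**2 = (-2158/3)**2 = 4656964/9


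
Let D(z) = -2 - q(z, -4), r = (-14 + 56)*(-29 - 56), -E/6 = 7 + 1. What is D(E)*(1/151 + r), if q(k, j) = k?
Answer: -24797174/151 ≈ -1.6422e+5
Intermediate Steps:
E = -48 (E = -6*(7 + 1) = -6*8 = -48)
r = -3570 (r = 42*(-85) = -3570)
D(z) = -2 - z
D(E)*(1/151 + r) = (-2 - 1*(-48))*(1/151 - 3570) = (-2 + 48)*(1/151 - 3570) = 46*(-539069/151) = -24797174/151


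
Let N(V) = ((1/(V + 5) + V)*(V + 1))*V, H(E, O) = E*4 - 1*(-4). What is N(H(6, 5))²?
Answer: 564151210000/1089 ≈ 5.1805e+8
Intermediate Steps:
H(E, O) = 4 + 4*E (H(E, O) = 4*E + 4 = 4 + 4*E)
N(V) = V*(1 + V)*(V + 1/(5 + V)) (N(V) = ((1/(5 + V) + V)*(1 + V))*V = ((V + 1/(5 + V))*(1 + V))*V = ((1 + V)*(V + 1/(5 + V)))*V = V*(1 + V)*(V + 1/(5 + V)))
N(H(6, 5))² = ((4 + 4*6)*(1 + (4 + 4*6)³ + 6*(4 + 4*6) + 6*(4 + 4*6)²)/(5 + (4 + 4*6)))² = ((4 + 24)*(1 + (4 + 24)³ + 6*(4 + 24) + 6*(4 + 24)²)/(5 + (4 + 24)))² = (28*(1 + 28³ + 6*28 + 6*28²)/(5 + 28))² = (28*(1 + 21952 + 168 + 6*784)/33)² = (28*(1/33)*(1 + 21952 + 168 + 4704))² = (28*(1/33)*26825)² = (751100/33)² = 564151210000/1089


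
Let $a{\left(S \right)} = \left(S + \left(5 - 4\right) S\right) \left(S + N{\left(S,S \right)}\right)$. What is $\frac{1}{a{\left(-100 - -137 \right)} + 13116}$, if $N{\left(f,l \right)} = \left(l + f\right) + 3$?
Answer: $\frac{1}{21552} \approx 4.6399 \cdot 10^{-5}$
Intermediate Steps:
$N{\left(f,l \right)} = 3 + f + l$ ($N{\left(f,l \right)} = \left(f + l\right) + 3 = 3 + f + l$)
$a{\left(S \right)} = 2 S \left(3 + 3 S\right)$ ($a{\left(S \right)} = \left(S + \left(5 - 4\right) S\right) \left(S + \left(3 + S + S\right)\right) = \left(S + 1 S\right) \left(S + \left(3 + 2 S\right)\right) = \left(S + S\right) \left(3 + 3 S\right) = 2 S \left(3 + 3 S\right)$)
$\frac{1}{a{\left(-100 - -137 \right)} + 13116} = \frac{1}{6 \left(-100 - -137\right) \left(1 - -37\right) + 13116} = \frac{1}{6 \left(-100 + 137\right) \left(1 + \left(-100 + 137\right)\right) + 13116} = \frac{1}{6 \cdot 37 \left(1 + 37\right) + 13116} = \frac{1}{6 \cdot 37 \cdot 38 + 13116} = \frac{1}{8436 + 13116} = \frac{1}{21552}$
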